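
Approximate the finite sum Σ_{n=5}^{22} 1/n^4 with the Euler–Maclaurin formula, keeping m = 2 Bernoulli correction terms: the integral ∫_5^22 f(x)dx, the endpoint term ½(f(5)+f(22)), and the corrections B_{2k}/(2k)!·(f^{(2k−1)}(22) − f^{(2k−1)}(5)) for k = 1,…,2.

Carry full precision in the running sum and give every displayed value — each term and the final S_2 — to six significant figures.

S_2 ≈ 0.00354197

Integral: ∫_5^22 1/x^4 dx = 0.00263536.
Boundary: ½(f(5) + f(22)) = ½(0.00160000 + 4.26883e-06) = 0.000802134.
So far: 0.00343750.
k=1: B_{2}/(2)! × [f^{(1)}(22) − f^{(1)}(5)] = 1/12 × (-7.76152e-07 − (-0.00128000)) = 0.000106602.
After k=1: 0.00354410.
k=2: B_{4}/(4)! × [f^{(3)}(22) − f^{(3)}(5)] = −1/720 × (-4.81086e-08 − (-0.00153600)) = -2.13327e-06.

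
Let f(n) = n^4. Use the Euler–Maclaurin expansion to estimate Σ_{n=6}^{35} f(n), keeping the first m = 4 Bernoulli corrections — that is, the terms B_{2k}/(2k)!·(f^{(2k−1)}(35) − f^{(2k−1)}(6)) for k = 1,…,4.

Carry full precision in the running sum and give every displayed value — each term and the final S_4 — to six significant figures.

∫_6^35 x^4 dx evaluates to 1.05028e+07.
Boundary: ½(f(6) + f(35)) = ½(1296.00 + 1.50062e+06) = 750960.
Running total after boundary: 1.12538e+07.
Correction k=1: B_{2}/2! · (f^{(1)}(35) − f^{(1)}(6)) = 1/12 · (171500 − 864.000) = 14219.7.
Running total after k=1: 1.12680e+07.
Correction k=2: B_{4}/4! · (f^{(3)}(35) − f^{(3)}(6)) = −1/720 · (840.000 − 144.000) = -0.966667.
Running total after k=2: 1.12680e+07.
Correction k=3: B_{6}/6! · (f^{(5)}(35) − f^{(5)}(6)) = 1/30240 · (0.00000 − 0.00000) = 0.00000.
Running total after k=3: 1.12680e+07.
Correction k=4: B_{8}/8! · (f^{(7)}(35) − f^{(7)}(6)) = −1/1209600 · (0.00000 − 0.00000) = 0.00000.

S_4 ≈ 1.12680e+07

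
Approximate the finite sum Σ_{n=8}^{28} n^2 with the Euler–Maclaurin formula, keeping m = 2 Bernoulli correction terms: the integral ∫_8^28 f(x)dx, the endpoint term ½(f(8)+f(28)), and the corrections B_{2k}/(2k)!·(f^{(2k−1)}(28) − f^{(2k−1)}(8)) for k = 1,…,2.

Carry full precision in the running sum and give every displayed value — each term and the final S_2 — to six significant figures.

Integral: ∫_8^28 x^2 dx = 7146.67.
Boundary: ½(f(8) + f(28)) = ½(64.0000 + 784.000) = 424.000.
Integral + boundary = 7570.67.
Correction k=1: B_{2}/2! · (f^{(1)}(28) − f^{(1)}(8)) = 1/12 · (56.0000 − 16.0000) = 3.33333.
After k=1: 7574.00.
Correction k=2: B_{4}/4! · (f^{(3)}(28) − f^{(3)}(8)) = −1/720 · (0.00000 − 0.00000) = 0.00000.

S_2 ≈ 7574.00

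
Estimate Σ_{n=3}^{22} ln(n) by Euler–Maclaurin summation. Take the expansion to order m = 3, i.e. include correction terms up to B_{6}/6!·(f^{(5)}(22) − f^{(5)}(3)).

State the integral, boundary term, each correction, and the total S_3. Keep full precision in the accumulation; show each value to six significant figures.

The integral term ∫_3^22 ln(x) dx = 45.7071.
Endpoint term: (f(3) + f(22))/2 = (1.09861 + 3.09104)/2 = 2.09483.
So far: 47.8019.
Order-1 term: 1/12 · (0.0454545 − 0.333333) = -0.0239899.
Partial sum through k=1: 47.7779.
Order-2 term: −1/720 · (0.000187829 − 0.0740741) = 0.000102620.
Partial sum through k=2: 47.7780.
Order-3 term: 1/30240 · (4.65691e-06 − 0.0987654) = -3.26590e-06.

S_3 ≈ 47.7780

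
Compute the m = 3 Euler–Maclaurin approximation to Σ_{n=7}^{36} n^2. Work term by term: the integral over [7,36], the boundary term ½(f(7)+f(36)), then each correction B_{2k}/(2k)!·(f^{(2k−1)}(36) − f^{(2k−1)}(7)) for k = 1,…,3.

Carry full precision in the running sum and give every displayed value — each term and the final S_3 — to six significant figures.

The integral term ∫_7^36 x^2 dx = 15437.7.
½[f(7) + f(36)] = ½[49.0000 + 1296.00] = 672.500.
Running total after boundary: 16110.2.
Order-1 term: 1/12 · (72.0000 − 14.0000) = 4.83333.
Partial sum through k=1: 16115.0.
Order-2 term: −1/720 · (0.00000 − 0.00000) = 0.00000.
Partial sum through k=2: 16115.0.
Order-3 term: 1/30240 · (0.00000 − 0.00000) = 0.00000.

S_3 ≈ 16115.0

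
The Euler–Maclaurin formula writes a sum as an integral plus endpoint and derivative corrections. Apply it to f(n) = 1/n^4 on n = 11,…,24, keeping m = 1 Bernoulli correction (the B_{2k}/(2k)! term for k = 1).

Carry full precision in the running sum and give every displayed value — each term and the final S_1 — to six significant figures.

The integral term ∫_11^24 1/x^4 dx = 0.000226326.
½[f(11) + f(24)] = ½[6.83013e-05 + 3.01408e-06] = 3.56577e-05.
Integral + boundary = 0.000261983.
Correction k=1: B_{2}/2! · (f^{(1)}(24) − f^{(1)}(11)) = 1/12 · (-5.02347e-07 − (-2.48369e-05)) = 2.02788e-06.

S_1 ≈ 0.000264011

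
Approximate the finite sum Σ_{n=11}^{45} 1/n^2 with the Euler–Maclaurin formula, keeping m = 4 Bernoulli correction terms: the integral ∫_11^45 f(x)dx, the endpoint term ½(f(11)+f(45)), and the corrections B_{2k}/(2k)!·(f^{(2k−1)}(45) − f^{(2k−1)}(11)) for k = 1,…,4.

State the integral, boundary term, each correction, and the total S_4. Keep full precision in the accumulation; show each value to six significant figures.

S_4 ≈ 0.0731892

The integral term ∫_11^45 1/x^2 dx = 0.0686869.
Boundary: ½(f(11) + f(45)) = ½(0.00826446 + 0.000493827) = 0.00437914.
Running total after boundary: 0.0730660.
Correction k=1: B_{2}/2! · (f^{(1)}(45) − f^{(1)}(11)) = 1/12 · (-2.19479e-05 − (-0.00150263)) = 0.000123390.
Running total after k=1: 0.0731894.
Correction k=2: B_{4}/4! · (f^{(3)}(45) − f^{(3)}(11)) = −1/720 · (-1.30061e-07 − (-0.000149021)) = -2.06793e-07.
Running total after k=2: 0.0731892.
Correction k=3: B_{6}/6! · (f^{(5)}(45) − f^{(5)}(11)) = 1/30240 · (-1.92684e-09 − (-3.69474e-05)) = 1.22174e-09.
Running total after k=3: 0.0731892.
Correction k=4: B_{8}/8! · (f^{(7)}(45) − f^{(7)}(11)) = −1/1209600 · (-5.32854e-11 − (-1.70996e-05)) = -1.41365e-11.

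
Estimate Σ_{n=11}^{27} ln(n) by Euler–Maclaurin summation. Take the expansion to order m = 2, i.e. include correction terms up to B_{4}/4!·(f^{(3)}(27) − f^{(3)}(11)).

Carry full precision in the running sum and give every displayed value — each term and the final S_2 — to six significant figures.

S_2 ≈ 49.4531

The integral term ∫_11^27 ln(x) dx = 46.6107.
½[f(11) + f(27)] = ½[2.39790 + 3.29584] = 2.84687.
So far: 49.4576.
k=1: B_{2}/(2)! × [f^{(1)}(27) − f^{(1)}(11)] = 1/12 × (0.0370370 − 0.0909091) = -0.00448934.
After k=1: 49.4531.
k=2: B_{4}/(4)! × [f^{(3)}(27) − f^{(3)}(11)] = −1/720 × (0.000101611 − 0.00150263) = 1.94586e-06.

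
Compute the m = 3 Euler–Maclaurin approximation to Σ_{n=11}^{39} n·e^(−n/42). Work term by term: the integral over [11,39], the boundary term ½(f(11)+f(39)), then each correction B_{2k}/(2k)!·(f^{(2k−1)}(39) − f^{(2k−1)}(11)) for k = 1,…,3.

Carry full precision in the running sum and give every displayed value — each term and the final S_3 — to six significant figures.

S_3 ≈ 380.797

Integral: ∫_11^39 x·e^(−x/42) dx = 368.904.
Endpoint term: (f(11) + f(39))/2 = (8.46543 + 15.4096)/2 = 11.9375.
So far: 380.842.
Correction k=1: B_{2}/2! · (f^{(1)}(39) − f^{(1)}(11)) = 1/12 · (0.0282227 − 0.568027) = -0.0449837.
Partial sum through k=1: 380.797.
Correction k=2: B_{4}/4! · (f^{(3)}(39) − f^{(3)}(11)) = −1/720 · (0.000463979 − 0.00119456) = 1.01469e-06.
Partial sum through k=2: 380.797.
Correction k=3: B_{6}/6! · (f^{(5)}(39) − f^{(5)}(11)) = 1/30240 · (5.16983e-07 − 1.17183e-06) = -2.16548e-11.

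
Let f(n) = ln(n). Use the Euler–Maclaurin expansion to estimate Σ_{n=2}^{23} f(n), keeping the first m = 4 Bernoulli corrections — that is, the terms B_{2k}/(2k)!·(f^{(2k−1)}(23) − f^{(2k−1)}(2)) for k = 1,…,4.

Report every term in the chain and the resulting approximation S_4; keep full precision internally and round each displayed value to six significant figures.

The integral term ∫_2^23 ln(x) dx = 49.7301.
½[f(2) + f(23)] = ½[0.693147 + 3.13549] = 1.91432.
So far: 51.6444.
Correction k=1: B_{2}/2! · (f^{(1)}(23) − f^{(1)}(2)) = 1/12 · (0.0434783 − 0.500000) = -0.0380435.
Partial sum through k=1: 51.6063.
Correction k=2: B_{4}/4! · (f^{(3)}(23) − f^{(3)}(2)) = −1/720 · (0.000164379 − 0.250000) = 0.000346994.
Partial sum through k=2: 51.6067.
Correction k=3: B_{6}/6! · (f^{(5)}(23) − f^{(5)}(2)) = 1/30240 · (3.72883e-06 − 0.750000) = -2.48015e-05.
Partial sum through k=3: 51.6067.
Correction k=4: B_{8}/8! · (f^{(7)}(23) − f^{(7)}(2)) = −1/1209600 · (2.11465e-07 − 5.62500) = 4.65030e-06.

S_4 ≈ 51.6067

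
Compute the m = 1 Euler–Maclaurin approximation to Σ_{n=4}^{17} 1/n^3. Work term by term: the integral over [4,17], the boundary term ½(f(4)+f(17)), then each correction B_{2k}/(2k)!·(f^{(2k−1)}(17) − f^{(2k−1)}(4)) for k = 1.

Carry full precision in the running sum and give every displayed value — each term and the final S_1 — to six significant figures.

S_1 ≈ 0.0384077

The integral term ∫_4^17 1/x^3 dx = 0.0295199.
Boundary: ½(f(4) + f(17)) = ½(0.0156250 + 0.000203542) = 0.00791427.
Integral + boundary = 0.0374342.
Correction k=1: B_{2}/2! · (f^{(1)}(17) − f^{(1)}(4)) = 1/12 · (-3.59191e-05 − (-0.0117188)) = 0.000973569.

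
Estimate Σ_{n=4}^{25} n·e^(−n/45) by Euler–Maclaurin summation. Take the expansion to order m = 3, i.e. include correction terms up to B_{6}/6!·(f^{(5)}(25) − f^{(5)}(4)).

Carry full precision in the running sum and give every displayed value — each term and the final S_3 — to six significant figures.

The integral term ∫_4^25 x·e^(−x/45) dx = 210.135.
½[f(4) + f(25)] = ½[3.65979 + 14.3438] = 9.00181.
Integral + boundary = 219.137.
Correction k=1: B_{2}/2! · (f^{(1)}(25) − f^{(1)}(4)) = 1/12 · (0.255002 − 0.833619) = -0.0482181.
After k=1: 219.089.
Correction k=2: B_{4}/4! · (f^{(3)}(25) − f^{(3)}(4)) = −1/720 · (0.000692597 − 0.00131532) = 8.64887e-07.
After k=2: 219.089.
Correction k=3: B_{6}/6! · (f^{(5)}(25) − f^{(5)}(4)) = 1/30240 · (6.21860e-07 − 1.09579e-06) = -1.56722e-11.

S_3 ≈ 219.089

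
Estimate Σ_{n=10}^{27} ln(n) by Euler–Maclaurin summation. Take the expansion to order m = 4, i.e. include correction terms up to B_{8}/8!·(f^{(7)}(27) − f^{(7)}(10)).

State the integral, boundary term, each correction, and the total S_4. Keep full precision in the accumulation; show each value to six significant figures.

Integral: ∫_10^27 ln(x) dx = 48.9617.
Endpoint term: (f(10) + f(27))/2 = (2.30259 + 3.29584)/2 = 2.79921.
Running total after boundary: 51.7610.
Order-1 term: 1/12 · (0.0370370 − 0.100000) = -0.00524691.
Partial sum through k=1: 51.7557.
Order-2 term: −1/720 · (0.000101611 − 0.00200000) = 2.63665e-06.
Partial sum through k=2: 51.7557.
Order-3 term: 1/30240 · (1.67260e-06 − 0.000240000) = -7.88120e-09.
Partial sum through k=3: 51.7557.
Order-4 term: −1/1209600 · (6.88313e-08 − 7.20000e-05) = 5.94669e-11.

S_4 ≈ 51.7557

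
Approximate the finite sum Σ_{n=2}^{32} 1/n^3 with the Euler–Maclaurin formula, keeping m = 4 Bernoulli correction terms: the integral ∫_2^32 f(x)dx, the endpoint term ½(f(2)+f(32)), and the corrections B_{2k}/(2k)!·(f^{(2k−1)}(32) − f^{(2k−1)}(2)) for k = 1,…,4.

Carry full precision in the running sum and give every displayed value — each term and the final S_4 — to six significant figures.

S_4 ≈ 0.201529

∫_2^32 1/x^3 dx evaluates to 0.124512.
½[f(2) + f(32)] = ½[0.125000 + 3.05176e-05] = 0.0625153.
Running total after boundary: 0.187027.
Order-1 term: 1/12 · (-2.86102e-06 − (-0.187500)) = 0.0156248.
After k=1: 0.202652.
Order-2 term: −1/720 · (-5.58794e-08 − (-0.937500)) = -0.00130208.
After k=2: 0.201350.
Order-3 term: 1/30240 · (-2.29193e-09 − (-9.84375)) = 0.000325521.
After k=3: 0.201675.
Order-4 term: −1/1209600 · (-1.61151e-10 − (-177.188)) = -0.000146484.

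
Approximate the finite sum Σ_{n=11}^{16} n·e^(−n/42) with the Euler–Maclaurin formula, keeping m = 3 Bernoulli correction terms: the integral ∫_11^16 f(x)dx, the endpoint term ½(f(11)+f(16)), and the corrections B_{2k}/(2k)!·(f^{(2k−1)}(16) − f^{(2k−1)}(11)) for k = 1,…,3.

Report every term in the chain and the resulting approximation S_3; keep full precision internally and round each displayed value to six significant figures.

S_3 ≈ 58.4804

∫_11^16 x·e^(−x/42) dx evaluates to 48.7941.
½[f(11) + f(16)] = ½[8.46543 + 10.9314] = 9.69840.
So far: 58.4925.
Order-1 term: 1/12 · (0.422940 − 0.568027) = -0.0120906.
Running total after k=1: 58.4804.
Order-2 term: −1/720 · (0.00101438 − 0.00119456) = 2.50248e-07.
Running total after k=2: 58.4804.
Order-3 term: 1/30240 · (1.01417e-06 − 1.17183e-06) = -5.21354e-12.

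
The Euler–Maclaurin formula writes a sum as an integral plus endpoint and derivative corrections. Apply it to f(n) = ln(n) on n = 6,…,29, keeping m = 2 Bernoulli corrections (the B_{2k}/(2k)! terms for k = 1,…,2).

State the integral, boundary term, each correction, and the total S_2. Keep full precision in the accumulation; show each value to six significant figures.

S_2 ≈ 66.4695

The integral term ∫_6^29 ln(x) dx = 63.9010.
½[f(6) + f(29)] = ½[1.79176 + 3.36730] = 2.57953.
Integral + boundary = 66.4805.
Correction k=1: B_{2}/2! · (f^{(1)}(29) − f^{(1)}(6)) = 1/12 · (0.0344828 − 0.166667) = -0.0110153.
After k=1: 66.4695.
Correction k=2: B_{4}/4! · (f^{(3)}(29) − f^{(3)}(6)) = −1/720 · (8.20042e-05 − 0.00925926) = 1.27462e-05.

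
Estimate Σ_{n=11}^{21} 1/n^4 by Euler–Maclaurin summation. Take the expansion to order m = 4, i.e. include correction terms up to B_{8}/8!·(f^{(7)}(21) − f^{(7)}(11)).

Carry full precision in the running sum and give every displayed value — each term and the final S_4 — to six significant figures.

Integral: ∫_11^21 1/x^4 dx = 0.000214445.
½[f(11) + f(21)] = ½[6.83013e-05 + 5.14189e-06] = 3.67216e-05.
So far: 0.000251167.
Order-1 term: 1/12 · (-9.79408e-07 − (-2.48369e-05)) = 1.98812e-06.
Running total after k=1: 0.000253155.
Order-2 term: −1/720 · (-6.66264e-08 − (-6.15790e-06)) = -8.46010e-09.
Running total after k=2: 0.000253146.
Order-3 term: 1/30240 · (-8.46049e-09 − (-2.84994e-06)) = 9.39641e-11.
Running total after k=3: 0.000253146.
Order-4 term: −1/1209600 · (-1.72663e-09 − (-2.11979e-06)) = -1.75104e-12.

S_4 ≈ 0.000253146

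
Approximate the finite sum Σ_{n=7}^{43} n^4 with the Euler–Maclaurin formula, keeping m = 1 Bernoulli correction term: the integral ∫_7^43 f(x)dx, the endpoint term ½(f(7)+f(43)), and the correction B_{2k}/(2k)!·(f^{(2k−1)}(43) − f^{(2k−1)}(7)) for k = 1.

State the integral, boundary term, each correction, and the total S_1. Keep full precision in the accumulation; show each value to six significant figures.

Integral: ∫_7^43 x^4 dx = 2.93983e+07.
Boundary: ½(f(7) + f(43)) = ½(2401.00 + 3.41880e+06) = 1.71060e+06.
Integral + boundary = 3.11089e+07.
k=1: B_{2}/(2)! × [f^{(1)}(43) − f^{(1)}(7)] = 1/12 × (318028 − 1372.00) = 26388.0.

S_1 ≈ 3.11353e+07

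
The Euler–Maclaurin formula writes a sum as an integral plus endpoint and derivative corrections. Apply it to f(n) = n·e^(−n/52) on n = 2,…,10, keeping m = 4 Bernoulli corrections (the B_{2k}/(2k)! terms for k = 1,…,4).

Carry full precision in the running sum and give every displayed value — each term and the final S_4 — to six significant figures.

The integral term ∫_2^10 x·e^(−x/52) dx = 42.0798.
Boundary: ½(f(2) + f(10)) = ½(1.92454 + 8.25053) = 5.08753.
Integral + boundary = 47.1673.
k=1: B_{2}/(2)! × [f^{(1)}(10) − f^{(1)}(2)] = 1/12 × (0.666389 − 0.925258) = -0.0215725.
Partial sum through k=1: 47.1457.
k=2: B_{4}/(4)! × [f^{(3)}(10) − f^{(3)}(2)] = −1/720 × (0.000856692 − 0.00105392) = 2.73926e-07.
Partial sum through k=2: 47.1457.
k=3: B_{6}/(6)! × [f^{(5)}(10) − f^{(5)}(2)] = 1/30240 × (5.42507e-07 − 6.52979e-07) = -3.65319e-12.
Partial sum through k=3: 47.1457.
k=4: B_{8}/(8)! × [f^{(7)}(10) − f^{(7)}(2)] = −1/1209600 × (2.84094e-10 − 3.38830e-10) = 4.52513e-17.

S_4 ≈ 47.1457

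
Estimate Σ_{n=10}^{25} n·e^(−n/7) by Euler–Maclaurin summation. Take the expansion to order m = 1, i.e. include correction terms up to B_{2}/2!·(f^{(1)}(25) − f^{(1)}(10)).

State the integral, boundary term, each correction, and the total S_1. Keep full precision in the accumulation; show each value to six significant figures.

Integral: ∫_10^25 x·e^(−x/7) dx = 22.2206.
½[f(10) + f(25)] = ½[2.39651 + 0.702891] = 1.54970.
Integral + boundary = 23.7703.
k=1: B_{2}/(2)! × [f^{(1)}(25) − f^{(1)}(10)] = 1/12 × (-0.0722974 − (-0.102708)) = 0.00253418.

S_1 ≈ 23.7728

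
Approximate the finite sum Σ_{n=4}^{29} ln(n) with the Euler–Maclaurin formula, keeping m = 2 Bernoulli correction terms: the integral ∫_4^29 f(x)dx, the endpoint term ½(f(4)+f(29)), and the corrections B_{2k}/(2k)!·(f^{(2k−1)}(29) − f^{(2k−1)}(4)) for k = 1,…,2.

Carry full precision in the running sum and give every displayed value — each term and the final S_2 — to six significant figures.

∫_4^29 ln(x) dx evaluates to 67.1064.
Boundary: ½(f(4) + f(29)) = ½(1.38629 + 3.36730) = 2.37680.
So far: 69.4832.
k=1: B_{2}/(2)! × [f^{(1)}(29) − f^{(1)}(4)] = 1/12 × (0.0344828 − 0.250000) = -0.0179598.
After k=1: 69.4652.
k=2: B_{4}/(4)! × [f^{(3)}(29) − f^{(3)}(4)] = −1/720 × (8.20042e-05 − 0.0312500) = 4.32889e-05.

S_2 ≈ 69.4653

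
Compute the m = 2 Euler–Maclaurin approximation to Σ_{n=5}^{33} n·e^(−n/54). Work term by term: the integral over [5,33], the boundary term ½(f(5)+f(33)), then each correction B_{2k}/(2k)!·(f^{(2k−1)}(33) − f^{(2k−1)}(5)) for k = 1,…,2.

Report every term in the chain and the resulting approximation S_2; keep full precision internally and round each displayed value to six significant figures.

S_2 ≈ 365.601

The integral term ∫_5^33 x·e^(−x/54) dx = 354.418.
Boundary: ½(f(5) + f(33)) = ½(4.55782 + 17.9107) = 11.2342.
Running total after boundary: 365.652.
Order-1 term: 1/12 · (0.211068 − 0.827161) = -0.0513410.
After k=1: 365.601.
Order-2 term: −1/720 · (0.000444638 − 0.000908879) = 6.44779e-07.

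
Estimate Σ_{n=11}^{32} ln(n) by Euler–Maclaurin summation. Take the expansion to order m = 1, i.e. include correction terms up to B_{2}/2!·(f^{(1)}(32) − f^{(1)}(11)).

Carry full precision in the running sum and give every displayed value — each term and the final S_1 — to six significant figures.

Integral: ∫_11^32 ln(x) dx = 63.5267.
½[f(11) + f(32)] = ½[2.39790 + 3.46574] = 2.93182.
Integral + boundary = 66.4585.
Correction k=1: B_{2}/2! · (f^{(1)}(32) − f^{(1)}(11)) = 1/12 · (0.0312500 − 0.0909091) = -0.00497159.

S_1 ≈ 66.4535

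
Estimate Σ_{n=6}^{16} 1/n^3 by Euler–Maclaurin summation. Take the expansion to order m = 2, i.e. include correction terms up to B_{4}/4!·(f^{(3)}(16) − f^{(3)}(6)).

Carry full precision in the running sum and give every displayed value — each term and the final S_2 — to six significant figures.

S_2 ≈ 0.0145600

Integral: ∫_6^16 1/x^3 dx = 0.0119358.
½[f(6) + f(16)] = ½[0.00462963 + 0.000244141] = 0.00243689.
Integral + boundary = 0.0143726.
Order-1 term: 1/12 · (-4.57764e-05 − (-0.00231481)) = 0.000189087.
Running total after k=1: 0.0145617.
Order-2 term: −1/720 · (-3.57628e-06 − (-0.00128601)) = -1.78116e-06.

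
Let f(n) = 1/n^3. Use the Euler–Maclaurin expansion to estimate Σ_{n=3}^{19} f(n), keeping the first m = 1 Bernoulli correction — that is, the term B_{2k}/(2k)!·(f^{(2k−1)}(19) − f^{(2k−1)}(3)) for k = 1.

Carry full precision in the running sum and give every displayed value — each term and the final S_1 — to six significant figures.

S_1 ≈ 0.0758464

The integral term ∫_3^19 1/x^3 dx = 0.0541705.
Endpoint term: (f(3) + f(19))/2 = (0.0370370 + 0.000145794)/2 = 0.0185914.
So far: 0.0727619.
Order-1 term: 1/12 · (-2.30201e-05 − (-0.0370370)) = 0.00308450.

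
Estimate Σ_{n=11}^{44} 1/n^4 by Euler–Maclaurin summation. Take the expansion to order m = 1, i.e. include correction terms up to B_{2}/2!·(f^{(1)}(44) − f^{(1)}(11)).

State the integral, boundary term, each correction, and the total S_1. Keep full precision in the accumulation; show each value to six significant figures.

∫_11^44 1/x^4 dx evaluates to 0.000246525.
½[f(11) + f(44)] = ½[6.83013e-05 + 2.66802e-07] = 3.42841e-05.
So far: 0.000280809.
Correction k=1: B_{2}/2! · (f^{(1)}(44) − f^{(1)}(11)) = 1/12 · (-2.42547e-08 − (-2.48369e-05)) = 2.06772e-06.

S_1 ≈ 0.000282877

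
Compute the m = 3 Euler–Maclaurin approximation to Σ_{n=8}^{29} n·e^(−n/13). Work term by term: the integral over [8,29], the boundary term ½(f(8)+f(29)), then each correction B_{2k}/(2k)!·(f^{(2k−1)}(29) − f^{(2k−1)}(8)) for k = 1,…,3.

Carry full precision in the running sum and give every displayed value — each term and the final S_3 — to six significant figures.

S_3 ≈ 92.5642

∫_8^29 x·e^(−x/13) dx evaluates to 88.8728.
Endpoint term: (f(8) + f(29))/2 = (4.32346 + 3.11593)/2 = 3.71970.
Running total after boundary: 92.5925.
Correction k=1: B_{2}/2! · (f^{(1)}(29) − f^{(1)}(8)) = 1/12 · (-0.132241 − 0.207859) = -0.0283416.
Partial sum through k=1: 92.5642.
Correction k=2: B_{4}/4! · (f^{(3)}(29) − f^{(3)}(8)) = −1/720 · (0.000489057 − 0.00762559) = 9.91185e-06.
Partial sum through k=2: 92.5642.
Correction k=3: B_{6}/6! · (f^{(5)}(29) − f^{(5)}(8)) = 1/30240 · (1.04178e-05 − 8.29660e-05) = -2.39908e-09.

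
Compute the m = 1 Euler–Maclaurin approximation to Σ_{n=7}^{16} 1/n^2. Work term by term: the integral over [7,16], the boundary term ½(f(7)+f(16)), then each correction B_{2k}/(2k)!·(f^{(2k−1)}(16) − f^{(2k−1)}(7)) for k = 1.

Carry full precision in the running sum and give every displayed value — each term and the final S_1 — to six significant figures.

S_1 ≈ 0.0929596

Integral: ∫_7^16 1/x^2 dx = 0.0803571.
Endpoint term: (f(7) + f(16))/2 = (0.0204082 + 0.00390625)/2 = 0.0121572.
Integral + boundary = 0.0925143.
k=1: B_{2}/(2)! × [f^{(1)}(16) − f^{(1)}(7)] = 1/12 × (-0.000488281 − (-0.00583090)) = 0.000445219.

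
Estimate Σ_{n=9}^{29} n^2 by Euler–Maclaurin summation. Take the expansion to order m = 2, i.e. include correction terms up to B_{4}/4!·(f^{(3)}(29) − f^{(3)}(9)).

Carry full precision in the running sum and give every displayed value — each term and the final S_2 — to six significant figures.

The integral term ∫_9^29 x^2 dx = 7886.67.
½[f(9) + f(29)] = ½[81.0000 + 841.000] = 461.000.
Integral + boundary = 8347.67.
Correction k=1: B_{2}/2! · (f^{(1)}(29) − f^{(1)}(9)) = 1/12 · (58.0000 − 18.0000) = 3.33333.
Running total after k=1: 8351.00.
Correction k=2: B_{4}/4! · (f^{(3)}(29) − f^{(3)}(9)) = −1/720 · (0.00000 − 0.00000) = 0.00000.

S_2 ≈ 8351.00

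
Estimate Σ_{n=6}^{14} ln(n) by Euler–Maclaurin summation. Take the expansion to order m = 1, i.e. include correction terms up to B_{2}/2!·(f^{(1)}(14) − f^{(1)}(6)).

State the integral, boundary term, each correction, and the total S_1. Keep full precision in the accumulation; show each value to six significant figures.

S_1 ≈ 20.4037

∫_6^14 ln(x) dx evaluates to 18.1962.
½[f(6) + f(14)] = ½[1.79176 + 2.63906] = 2.21541.
Integral + boundary = 20.4117.
Order-1 term: 1/12 · (0.0714286 − 0.166667) = -0.00793651.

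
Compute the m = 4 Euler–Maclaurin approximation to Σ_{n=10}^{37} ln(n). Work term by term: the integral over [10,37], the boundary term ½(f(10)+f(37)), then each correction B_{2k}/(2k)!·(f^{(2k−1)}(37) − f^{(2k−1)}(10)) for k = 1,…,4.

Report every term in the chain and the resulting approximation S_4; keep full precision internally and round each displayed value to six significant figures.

Integral: ∫_10^37 ln(x) dx = 83.5781.
Endpoint term: (f(10) + f(37))/2 = (2.30259 + 3.61092)/2 = 2.95675.
Running total after boundary: 86.5349.
k=1: B_{2}/(2)! × [f^{(1)}(37) − f^{(1)}(10)] = 1/12 × (0.0270270 − 0.100000) = -0.00608108.
Partial sum through k=1: 86.5288.
k=2: B_{4}/(4)! × [f^{(3)}(37) − f^{(3)}(10)] = −1/720 × (3.94843e-05 − 0.00200000) = 2.72294e-06.
Partial sum through k=2: 86.5288.
k=3: B_{6}/(6)! × [f^{(5)}(37) − f^{(5)}(10)] = 1/30240 × (3.46101e-07 − 0.000240000) = -7.92506e-09.
Partial sum through k=3: 86.5288.
k=4: B_{8}/(8)! × [f^{(7)}(37) − f^{(7)}(10)] = −1/1209600 × (7.58439e-09 − 7.20000e-05) = 5.95175e-11.

S_4 ≈ 86.5288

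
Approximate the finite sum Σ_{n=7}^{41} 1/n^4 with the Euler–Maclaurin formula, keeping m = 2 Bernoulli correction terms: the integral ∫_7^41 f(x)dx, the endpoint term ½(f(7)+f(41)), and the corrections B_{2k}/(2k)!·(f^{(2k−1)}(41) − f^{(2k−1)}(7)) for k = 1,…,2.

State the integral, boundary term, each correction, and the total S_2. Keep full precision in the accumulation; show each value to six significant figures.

The integral term ∫_7^41 1/x^4 dx = 0.000966981.
½[f(7) + f(41)] = ½[0.000416493 + 3.53887e-07] = 0.000208424.
Running total after boundary: 0.00117540.
Correction k=1: B_{2}/2! · (f^{(1)}(41) − f^{(1)}(7)) = 1/12 · (-3.45256e-08 − (-0.000237996)) = 1.98301e-05.
After k=1: 0.00119523.
Correction k=2: B_{4}/4! · (f^{(3)}(41) − f^{(3)}(7)) = −1/720 · (-6.16161e-10 − (-0.000145712)) = -2.02377e-07.

S_2 ≈ 0.00119503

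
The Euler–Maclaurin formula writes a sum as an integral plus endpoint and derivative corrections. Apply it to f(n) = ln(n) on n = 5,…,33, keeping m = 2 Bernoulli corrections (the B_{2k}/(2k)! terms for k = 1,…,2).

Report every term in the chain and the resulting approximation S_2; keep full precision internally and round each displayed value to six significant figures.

S_2 ≈ 81.8764

∫_5^33 ln(x) dx evaluates to 79.3376.
Endpoint term: (f(5) + f(33))/2 = (1.60944 + 3.49651)/2 = 2.55297.
Integral + boundary = 81.8905.
Order-1 term: 1/12 · (0.0303030 − 0.200000) = -0.0141414.
After k=1: 81.8764.
Order-2 term: −1/720 · (5.56529e-05 − 0.0160000) = 2.21449e-05.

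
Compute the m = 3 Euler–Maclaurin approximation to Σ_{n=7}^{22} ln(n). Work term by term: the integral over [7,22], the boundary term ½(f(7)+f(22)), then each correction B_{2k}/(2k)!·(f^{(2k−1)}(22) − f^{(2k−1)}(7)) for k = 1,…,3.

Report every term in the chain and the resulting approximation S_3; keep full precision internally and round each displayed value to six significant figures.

S_3 ≈ 41.8919

Integral: ∫_7^22 ln(x) dx = 39.3816.
Boundary: ½(f(7) + f(22)) = ½(1.94591 + 3.09104) = 2.51848.
Integral + boundary = 41.9000.
k=1: B_{2}/(2)! × [f^{(1)}(22) − f^{(1)}(7)] = 1/12 × (0.0454545 − 0.142857) = -0.00811688.
Partial sum through k=1: 41.8919.
k=2: B_{4}/(4)! × [f^{(3)}(22) − f^{(3)}(7)] = −1/720 × (0.000187829 − 0.00583090) = 7.83760e-06.
Partial sum through k=2: 41.8919.
k=3: B_{6}/(6)! × [f^{(5)}(22) − f^{(5)}(7)] = 1/30240 × (4.65691e-06 − 0.00142798) = -4.70674e-08.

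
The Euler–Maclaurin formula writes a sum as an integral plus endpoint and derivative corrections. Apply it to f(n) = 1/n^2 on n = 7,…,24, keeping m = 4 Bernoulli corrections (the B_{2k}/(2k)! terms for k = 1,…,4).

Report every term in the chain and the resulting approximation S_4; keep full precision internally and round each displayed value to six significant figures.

The integral term ∫_7^24 1/x^2 dx = 0.101190.
Endpoint term: (f(7) + f(24))/2 = (0.0204082 + 0.00173611)/2 = 0.0110721.
Integral + boundary = 0.112263.
k=1: B_{2}/(2)! × [f^{(1)}(24) − f^{(1)}(7)] = 1/12 × (-0.000144676 − (-0.00583090)) = 0.000473852.
After k=1: 0.112736.
k=2: B_{4}/(4)! × [f^{(3)}(24) − f^{(3)}(7)] = −1/720 × (-3.01408e-06 − (-0.00142798)) = -1.97911e-06.
After k=2: 0.112734.
k=3: B_{6}/(6)! × [f^{(5)}(24) − f^{(5)}(7)] = 1/30240 × (-1.56983e-07 − (-0.000874271)) = 2.89059e-08.
After k=3: 0.112735.
k=4: B_{8}/(8)! × [f^{(7)}(24) − f^{(7)}(7)] = −1/1209600 × (-1.52623e-08 − (-0.000999167)) = -8.26018e-10.

S_4 ≈ 0.112735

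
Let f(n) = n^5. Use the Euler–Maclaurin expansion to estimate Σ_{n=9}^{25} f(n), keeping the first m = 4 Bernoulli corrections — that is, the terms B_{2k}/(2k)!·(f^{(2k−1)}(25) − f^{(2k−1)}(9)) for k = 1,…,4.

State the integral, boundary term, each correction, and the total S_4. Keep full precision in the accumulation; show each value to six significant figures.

∫_9^25 x^5 dx evaluates to 4.06015e+07.
½[f(9) + f(25)] = ½[59049.0 + 9.76562e+06] = 4.91234e+06.
Integral + boundary = 4.55139e+07.
k=1: B_{2}/(2)! × [f^{(1)}(25) − f^{(1)}(9)] = 1/12 × (1.95312e+06 − 32805.0) = 160027.
Partial sum through k=1: 4.56739e+07.
k=2: B_{4}/(4)! × [f^{(3)}(25) − f^{(3)}(9)] = −1/720 × (37500.0 − 4860.00) = -45.3333.
Partial sum through k=2: 4.56738e+07.
k=3: B_{6}/(6)! × [f^{(5)}(25) − f^{(5)}(9)] = 1/30240 × (120.000 − 120.000) = 0.00000.
Partial sum through k=3: 4.56738e+07.
k=4: B_{8}/(8)! × [f^{(7)}(25) − f^{(7)}(9)] = −1/1209600 × (0.00000 − 0.00000) = 0.00000.

S_4 ≈ 4.56738e+07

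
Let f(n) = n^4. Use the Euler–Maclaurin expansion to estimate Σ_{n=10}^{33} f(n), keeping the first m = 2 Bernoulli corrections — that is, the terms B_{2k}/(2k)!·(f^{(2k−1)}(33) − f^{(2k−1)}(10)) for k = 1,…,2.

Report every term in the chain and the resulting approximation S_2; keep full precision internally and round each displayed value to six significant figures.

S_2 ≈ 8.41668e+06

∫_10^33 x^4 dx evaluates to 7.80708e+06.
Boundary: ½(f(10) + f(33)) = ½(10000.0 + 1.18592e+06) = 597960.
So far: 8.40504e+06.
Correction k=1: B_{2}/2! · (f^{(1)}(33) − f^{(1)}(10)) = 1/12 · (143748 − 4000.00) = 11645.7.
Running total after k=1: 8.41668e+06.
Correction k=2: B_{4}/4! · (f^{(3)}(33) − f^{(3)}(10)) = −1/720 · (792.000 − 240.000) = -0.766667.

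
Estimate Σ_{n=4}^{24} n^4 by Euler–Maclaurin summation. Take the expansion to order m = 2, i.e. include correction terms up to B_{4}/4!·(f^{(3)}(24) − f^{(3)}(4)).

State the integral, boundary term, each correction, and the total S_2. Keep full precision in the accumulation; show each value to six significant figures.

S_2 ≈ 1.76292e+06

∫_4^24 x^4 dx evaluates to 1.59232e+06.
½[f(4) + f(24)] = ½[256.000 + 331776] = 166016.
Running total after boundary: 1.75834e+06.
k=1: B_{2}/(2)! × [f^{(1)}(24) − f^{(1)}(4)] = 1/12 × (55296.0 − 256.000) = 4586.67.
Partial sum through k=1: 1.76292e+06.
k=2: B_{4}/(4)! × [f^{(3)}(24) − f^{(3)}(4)] = −1/720 × (576.000 − 96.0000) = -0.666667.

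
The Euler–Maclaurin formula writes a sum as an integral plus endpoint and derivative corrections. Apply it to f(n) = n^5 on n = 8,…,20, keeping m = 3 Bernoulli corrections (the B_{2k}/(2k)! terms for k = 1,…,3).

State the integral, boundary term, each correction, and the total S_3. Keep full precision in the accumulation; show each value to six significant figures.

S_3 ≈ 1.23043e+07

∫_8^20 x^5 dx evaluates to 1.06230e+07.
Endpoint term: (f(8) + f(20))/2 = (32768.0 + 3.20000e+06)/2 = 1.61638e+06.
Integral + boundary = 1.22394e+07.
Correction k=1: B_{2}/2! · (f^{(1)}(20) − f^{(1)}(8)) = 1/12 · (800000 − 20480.0) = 64960.0.
Partial sum through k=1: 1.23043e+07.
Correction k=2: B_{4}/4! · (f^{(3)}(20) − f^{(3)}(8)) = −1/720 · (24000.0 − 3840.00) = -28.0000.
Partial sum through k=2: 1.23043e+07.
Correction k=3: B_{6}/6! · (f^{(5)}(20) − f^{(5)}(8)) = 1/30240 · (120.000 − 120.000) = 0.00000.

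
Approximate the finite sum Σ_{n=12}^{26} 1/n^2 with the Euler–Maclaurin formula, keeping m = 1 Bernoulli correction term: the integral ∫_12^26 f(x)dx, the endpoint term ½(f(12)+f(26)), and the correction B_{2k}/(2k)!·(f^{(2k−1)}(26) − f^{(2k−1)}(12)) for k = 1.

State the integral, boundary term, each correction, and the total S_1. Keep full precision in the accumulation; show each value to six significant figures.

S_1 ≈ 0.0491706

Integral: ∫_12^26 1/x^2 dx = 0.0448718.
½[f(12) + f(26)] = ½[0.00694444 + 0.00147929] = 0.00421187.
Running total after boundary: 0.0490837.
k=1: B_{2}/(2)! × [f^{(1)}(26) − f^{(1)}(12)] = 1/12 × (-0.000113792 − (-0.00115741)) = 8.69680e-05.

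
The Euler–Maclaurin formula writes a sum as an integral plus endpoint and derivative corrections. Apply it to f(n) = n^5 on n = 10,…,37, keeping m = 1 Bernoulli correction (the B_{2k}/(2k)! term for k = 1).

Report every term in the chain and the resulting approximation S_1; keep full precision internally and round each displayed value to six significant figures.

S_1 ≈ 4.62953e+08

Integral: ∫_10^37 x^5 dx = 4.27454e+08.
Boundary: ½(f(10) + f(37)) = ½(100000 + 6.93440e+07) = 3.47220e+07.
So far: 4.62176e+08.
Order-1 term: 1/12 · (9.37080e+06 − 50000.0) = 776734.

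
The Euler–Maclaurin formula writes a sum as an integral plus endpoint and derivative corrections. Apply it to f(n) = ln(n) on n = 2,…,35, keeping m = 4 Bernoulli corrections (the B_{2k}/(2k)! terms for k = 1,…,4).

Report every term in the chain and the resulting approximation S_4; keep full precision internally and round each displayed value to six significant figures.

Integral: ∫_2^35 ln(x) dx = 90.0509.
½[f(2) + f(35)] = ½[0.693147 + 3.55535] = 2.12425.
So far: 92.1751.
k=1: B_{2}/(2)! × [f^{(1)}(35) − f^{(1)}(2)] = 1/12 × (0.0285714 − 0.500000) = -0.0392857.
Running total after k=1: 92.1358.
k=2: B_{4}/(4)! × [f^{(3)}(35) − f^{(3)}(2)] = −1/720 × (4.66472e-05 − 0.250000) = 0.000347157.
Running total after k=2: 92.1362.
k=3: B_{6}/(6)! × [f^{(5)}(35) − f^{(5)}(2)] = 1/30240 × (4.56952e-07 − 0.750000) = -2.48016e-05.
Running total after k=3: 92.1362.
k=4: B_{8}/(8)! × [f^{(7)}(35) − f^{(7)}(2)] = −1/1209600 × (1.11907e-08 − 5.62500) = 4.65030e-06.

S_4 ≈ 92.1362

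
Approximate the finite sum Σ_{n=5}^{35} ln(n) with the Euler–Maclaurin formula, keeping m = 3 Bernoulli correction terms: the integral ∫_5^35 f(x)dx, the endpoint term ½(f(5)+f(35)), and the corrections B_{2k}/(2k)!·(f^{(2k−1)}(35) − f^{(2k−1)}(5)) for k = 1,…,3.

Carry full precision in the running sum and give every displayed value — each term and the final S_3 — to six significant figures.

S_3 ≈ 88.9581

The integral term ∫_5^35 ln(x) dx = 86.3900.
Boundary: ½(f(5) + f(35)) = ½(1.60944 + 3.55535) = 2.58239.
So far: 88.9724.
Order-1 term: 1/12 · (0.0285714 − 0.200000) = -0.0142857.
After k=1: 88.9581.
Order-2 term: −1/720 · (4.66472e-05 − 0.0160000) = 2.21574e-05.
After k=2: 88.9581.
Order-3 term: 1/30240 · (4.56952e-07 − 0.00768000) = -2.53953e-07.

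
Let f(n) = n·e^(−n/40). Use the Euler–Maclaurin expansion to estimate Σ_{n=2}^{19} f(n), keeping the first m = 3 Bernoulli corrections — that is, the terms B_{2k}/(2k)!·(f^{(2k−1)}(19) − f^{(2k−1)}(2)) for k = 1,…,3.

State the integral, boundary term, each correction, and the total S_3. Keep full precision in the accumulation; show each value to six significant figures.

∫_2^19 x·e^(−x/40) dx evaluates to 130.417.
Endpoint term: (f(2) + f(19))/2 = (1.90246 + 11.8158)/2 = 6.85914.
Running total after boundary: 137.276.
k=1: B_{2}/(2)! × [f^{(1)}(19) − f^{(1)}(2)] = 1/12 × (0.326490 − 0.903668) = -0.0480982.
After k=1: 137.228.
k=2: B_{4}/(4)! × [f^{(3)}(19) − f^{(3)}(2)] = −1/720 × (0.000981412 − 0.00175383) = 1.07280e-06.
After k=2: 137.228.
k=3: B_{6}/(6)! × [f^{(5)}(19) − f^{(5)}(2)] = 1/30240 × (1.09923e-06 − 1.83929e-06) = -2.44729e-11.

S_3 ≈ 137.228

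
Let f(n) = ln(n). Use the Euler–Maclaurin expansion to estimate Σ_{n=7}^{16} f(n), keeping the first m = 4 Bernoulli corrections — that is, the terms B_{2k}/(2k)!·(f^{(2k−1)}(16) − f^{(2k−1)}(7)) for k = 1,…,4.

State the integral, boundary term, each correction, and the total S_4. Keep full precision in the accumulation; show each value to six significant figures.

The integral term ∫_7^16 ln(x) dx = 21.7400.
Boundary: ½(f(7) + f(16)) = ½(1.94591 + 2.77259) = 2.35925.
Integral + boundary = 24.0993.
k=1: B_{2}/(2)! × [f^{(1)}(16) − f^{(1)}(7)] = 1/12 × (0.0625000 − 0.142857) = -0.00669643.
Running total after k=1: 24.0926.
k=2: B_{4}/(4)! × [f^{(3)}(16) − f^{(3)}(7)] = −1/720 × (0.000488281 − 0.00583090) = 7.42031e-06.
Running total after k=2: 24.0926.
k=3: B_{6}/(6)! × [f^{(5)}(16) − f^{(5)}(7)] = 1/30240 × (2.28882e-05 − 0.00142798) = -4.64646e-08.
Running total after k=3: 24.0926.
k=4: B_{8}/(8)! × [f^{(7)}(16) − f^{(7)}(7)] = −1/1209600 × (2.68221e-06 − 0.000874271) = 7.20560e-10.

S_4 ≈ 24.0926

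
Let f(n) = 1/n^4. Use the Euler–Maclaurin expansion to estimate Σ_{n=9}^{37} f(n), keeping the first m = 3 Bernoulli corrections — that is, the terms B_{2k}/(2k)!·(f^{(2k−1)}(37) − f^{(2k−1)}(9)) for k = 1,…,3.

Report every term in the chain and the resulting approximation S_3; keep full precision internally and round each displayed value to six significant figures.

Integral: ∫_9^37 1/x^4 dx = 0.000450667.
Endpoint term: (f(9) + f(37))/2 = (0.000152416 + 5.33572e-07)/2 = 7.64747e-05.
Integral + boundary = 0.000527141.
Correction k=1: B_{2}/2! · (f^{(1)}(37) − f^{(1)}(9)) = 1/12 · (-5.76835e-08 − (-6.77404e-05)) = 5.64022e-06.
Partial sum through k=1: 0.000532782.
Correction k=2: B_{4}/4! · (f^{(3)}(37) − f^{(3)}(9)) = −1/720 · (-1.26406e-09 − (-2.50890e-05)) = -3.48441e-08.
Partial sum through k=2: 0.000532747.
Correction k=3: B_{6}/6! · (f^{(5)}(37) − f^{(5)}(9)) = 1/30240 · (-5.17075e-11 − (-1.73455e-05)) = 5.73593e-10.

S_3 ≈ 0.000532747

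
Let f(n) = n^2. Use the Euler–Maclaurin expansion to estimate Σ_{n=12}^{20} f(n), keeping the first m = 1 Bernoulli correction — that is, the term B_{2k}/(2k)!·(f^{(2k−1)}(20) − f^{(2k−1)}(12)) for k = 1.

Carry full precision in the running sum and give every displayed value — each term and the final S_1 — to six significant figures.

S_1 ≈ 2364.00

The integral term ∫_12^20 x^2 dx = 2090.67.
Endpoint term: (f(12) + f(20))/2 = (144.000 + 400.000)/2 = 272.000.
Integral + boundary = 2362.67.
k=1: B_{2}/(2)! × [f^{(1)}(20) − f^{(1)}(12)] = 1/12 × (40.0000 − 24.0000) = 1.33333.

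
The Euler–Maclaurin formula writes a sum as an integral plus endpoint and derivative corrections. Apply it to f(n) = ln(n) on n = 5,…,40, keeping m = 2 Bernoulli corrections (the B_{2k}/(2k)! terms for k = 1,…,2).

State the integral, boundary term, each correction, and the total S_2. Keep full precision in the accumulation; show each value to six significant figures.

S_2 ≈ 107.143

∫_5^40 ln(x) dx evaluates to 104.508.
Endpoint term: (f(5) + f(40))/2 = (1.60944 + 3.68888)/2 = 2.64916.
Running total after boundary: 107.157.
Order-1 term: 1/12 · (0.0250000 − 0.200000) = -0.0145833.
Partial sum through k=1: 107.143.
Order-2 term: −1/720 · (3.12500e-05 − 0.0160000) = 2.21788e-05.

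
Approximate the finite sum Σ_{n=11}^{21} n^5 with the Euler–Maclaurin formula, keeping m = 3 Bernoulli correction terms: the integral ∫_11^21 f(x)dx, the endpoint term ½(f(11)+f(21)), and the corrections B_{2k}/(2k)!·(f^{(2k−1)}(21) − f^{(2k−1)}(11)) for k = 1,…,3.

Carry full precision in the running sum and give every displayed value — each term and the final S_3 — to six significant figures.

S_3 ≈ 1.61966e+07

The integral term ∫_11^21 x^5 dx = 1.39991e+07.
½[f(11) + f(21)] = ½[161051 + 4.08410e+06] = 2.12258e+06.
Integral + boundary = 1.61217e+07.
Correction k=1: B_{2}/2! · (f^{(1)}(21) − f^{(1)}(11)) = 1/12 · (972405 − 73205.0) = 74933.3.
Running total after k=1: 1.61966e+07.
Correction k=2: B_{4}/4! · (f^{(3)}(21) − f^{(3)}(11)) = −1/720 · (26460.0 − 7260.00) = -26.6667.
Running total after k=2: 1.61966e+07.
Correction k=3: B_{6}/6! · (f^{(5)}(21) − f^{(5)}(11)) = 1/30240 · (120.000 − 120.000) = 0.00000.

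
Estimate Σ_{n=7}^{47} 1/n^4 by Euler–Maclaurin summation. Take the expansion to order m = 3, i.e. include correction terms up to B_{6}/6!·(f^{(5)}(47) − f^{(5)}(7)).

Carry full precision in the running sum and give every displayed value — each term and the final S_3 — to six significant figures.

∫_7^47 1/x^4 dx evaluates to 0.000968607.
Endpoint term: (f(7) + f(47))/2 = (0.000416493 + 2.04931e-07)/2 = 0.000208349.
Running total after boundary: 0.00117696.
Correction k=1: B_{2}/2! · (f^{(1)}(47) − f^{(1)}(7)) = 1/12 · (-1.74410e-08 − (-0.000237996)) = 1.98316e-05.
Partial sum through k=1: 0.00119679.
Correction k=2: B_{4}/4! · (f^{(3)}(47) − f^{(3)}(7)) = −1/720 · (-2.36862e-10 − (-0.000145712)) = -2.02377e-07.
Partial sum through k=2: 0.00119658.
Correction k=3: B_{6}/6! · (f^{(5)}(47) − f^{(5)}(7)) = 1/30240 · (-6.00466e-12 − (-0.000166528)) = 5.50687e-09.

S_3 ≈ 0.00119659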